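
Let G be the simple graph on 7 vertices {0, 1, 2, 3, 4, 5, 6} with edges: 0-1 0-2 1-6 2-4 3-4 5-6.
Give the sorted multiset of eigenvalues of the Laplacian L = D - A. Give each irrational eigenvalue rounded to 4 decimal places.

[0, 0.1981, 0.7530, 1.5550, 2.4450, 3.2470, 3.8019]

Reading degrees in the order [0, 1, 2, 3, 4, 5, 6] gives [2, 2, 2, 1, 2, 1, 2]; set D = diag(2, 2, 2, 1, 2, 1, 2) and form L = D - A. The multiplicity of 0 as a Laplacian eigenvalue equals the number of connected components. The single zero eigenvalue shows the graph is connected. By the matrix-tree theorem the graph has (1/7) * product of the nonzero eigenvalues = 1 spanning tree.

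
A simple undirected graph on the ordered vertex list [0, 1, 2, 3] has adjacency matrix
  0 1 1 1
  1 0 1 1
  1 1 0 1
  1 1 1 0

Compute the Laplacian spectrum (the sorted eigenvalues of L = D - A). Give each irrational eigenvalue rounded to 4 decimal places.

Reading degrees in the order [0, 1, 2, 3] gives [3, 3, 3, 3]; set D = diag(3, 3, 3, 3) and form L = D - A. L is symmetric positive semidefinite, so every eigenvalue is real and nonnegative. By the matrix-tree theorem the graph has (1/4) * product of the nonzero eigenvalues = 16 spanning trees.

[0, 4, 4, 4]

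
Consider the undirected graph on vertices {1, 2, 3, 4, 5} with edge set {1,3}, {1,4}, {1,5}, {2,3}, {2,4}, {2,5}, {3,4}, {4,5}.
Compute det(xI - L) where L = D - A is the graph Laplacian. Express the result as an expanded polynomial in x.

With the vertex order [1, 2, 3, 4, 5], the degrees are [3, 3, 3, 4, 3], giving D = diag(3, 3, 3, 4, 3) and L = D - A. L has integer entries, so p(x) = det(xI - L) has integer coefficients. Expanding the determinant yields x^5 - 16x^4 + 94x^3 - 240x^2 + 225x. The constant term is 0 because L is singular (the all-ones vector lies in its kernel). By the matrix-tree theorem the graph has (1/5) * product of the nonzero eigenvalues = 45 spanning trees. The largest eigenvalue, 5, is at most the vertex count 5.

x^5 - 16x^4 + 94x^3 - 240x^2 + 225x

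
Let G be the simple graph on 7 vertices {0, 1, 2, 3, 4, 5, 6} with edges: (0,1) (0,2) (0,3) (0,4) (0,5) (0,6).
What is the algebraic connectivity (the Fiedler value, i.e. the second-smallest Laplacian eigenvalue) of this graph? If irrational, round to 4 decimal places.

Reading degrees in the order [0, 1, 2, 3, 4, 5, 6] gives [6, 1, 1, 1, 1, 1, 1]; set D = diag(6, 1, 1, 1, 1, 1, 1) and form L = D - A. The sorted Laplacian eigenvalues are [0, 1, 1, 1, 1, 1, 7]; the algebraic connectivity is the second entry, 1. There is one zero in the spectrum, matching the 1 component.

1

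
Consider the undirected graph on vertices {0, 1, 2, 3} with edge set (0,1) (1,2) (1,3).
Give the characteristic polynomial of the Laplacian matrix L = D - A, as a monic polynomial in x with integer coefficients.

x^4 - 6x^3 + 9x^2 - 4x

With the vertex order [0, 1, 2, 3], the degrees are [1, 3, 1, 1], giving D = diag(1, 3, 1, 1) and L = D - A. L has integer entries, so p(x) = det(xI - L) has integer coefficients. Expanding the determinant yields x^4 - 6x^3 + 9x^2 - 4x. The constant term is 0 because L is singular (the all-ones vector lies in its kernel). By the matrix-tree theorem the graph has (1/4) * product of the nonzero eigenvalues = 1 spanning tree.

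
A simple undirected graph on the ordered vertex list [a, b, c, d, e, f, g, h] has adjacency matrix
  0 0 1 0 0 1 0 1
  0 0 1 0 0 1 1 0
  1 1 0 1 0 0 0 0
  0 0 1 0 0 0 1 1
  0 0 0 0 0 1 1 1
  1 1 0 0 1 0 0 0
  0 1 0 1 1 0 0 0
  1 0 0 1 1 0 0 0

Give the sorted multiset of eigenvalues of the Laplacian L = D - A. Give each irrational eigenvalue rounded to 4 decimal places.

Each diagonal entry of L is the vertex degree and each off-diagonal entry is -1 where an edge is present, 0 otherwise; in the order [a, b, c, d, e, f, g, h] the diagonal is [3, 3, 3, 3, 3, 3, 3, 3]. Diagonalising L (or applying a numerical eigensolver to the 8x8 matrix) gives the spectrum above. The single zero eigenvalue shows the graph is connected. The eigenvalues sum to 24, which equals trace(L) = 2|E|.

[0, 2, 2, 2, 4, 4, 4, 6]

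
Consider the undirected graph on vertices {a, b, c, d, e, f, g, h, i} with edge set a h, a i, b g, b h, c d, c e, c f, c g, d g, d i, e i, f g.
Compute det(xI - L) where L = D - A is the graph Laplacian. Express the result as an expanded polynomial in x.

Each diagonal entry of L is the vertex degree and each off-diagonal entry is -1 where an edge is present, 0 otherwise; in the order [a, b, c, d, e, f, g, h, i] the diagonal is [2, 2, 4, 3, 2, 2, 4, 2, 3]. L has integer entries, so p(x) = det(xI - L) has integer coefficients. Expanding the determinant yields x^9 - 24x^8 + 241x^7 - 1316x^6 + 4250x^5 - 8256x^4 + 9343x^3 - 5576x^2 + 1332x. The constant term is 0 because L is singular (the all-ones vector lies in its kernel). The eigenvalues sum to 24, which equals trace(L) = 2|E|. There is one zero in the spectrum, matching the 1 component.

x^9 - 24x^8 + 241x^7 - 1316x^6 + 4250x^5 - 8256x^4 + 9343x^3 - 5576x^2 + 1332x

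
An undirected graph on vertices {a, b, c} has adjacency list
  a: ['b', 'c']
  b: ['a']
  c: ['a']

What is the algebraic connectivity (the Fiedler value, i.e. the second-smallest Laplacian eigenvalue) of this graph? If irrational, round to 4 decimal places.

1

Reading degrees in the order [a, b, c] gives [2, 1, 1]; set D = diag(2, 1, 1) and form L = D - A. The sorted Laplacian eigenvalues are [0, 1, 3]; the algebraic connectivity is the second entry, 1. There is one zero in the spectrum, matching the 1 component.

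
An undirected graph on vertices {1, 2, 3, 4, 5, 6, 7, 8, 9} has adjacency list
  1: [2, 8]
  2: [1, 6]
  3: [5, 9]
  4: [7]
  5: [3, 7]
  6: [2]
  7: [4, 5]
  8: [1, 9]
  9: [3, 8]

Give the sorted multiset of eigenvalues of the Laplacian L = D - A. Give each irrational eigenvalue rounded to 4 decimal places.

[0, 0.1206, 0.4679, 1, 1.6527, 2.3473, 3, 3.5321, 3.8794]

With the vertex order [1, 2, 3, 4, 5, 6, 7, 8, 9], the degrees are [2, 2, 2, 1, 2, 1, 2, 2, 2], giving D = diag(2, 2, 2, 1, 2, 1, 2, 2, 2) and L = D - A. Diagonalising L (or applying a numerical eigensolver to the 9x9 matrix) gives the spectrum above. The single zero eigenvalue shows the graph is connected. By the matrix-tree theorem the graph has (1/9) * product of the nonzero eigenvalues = 1 spanning tree.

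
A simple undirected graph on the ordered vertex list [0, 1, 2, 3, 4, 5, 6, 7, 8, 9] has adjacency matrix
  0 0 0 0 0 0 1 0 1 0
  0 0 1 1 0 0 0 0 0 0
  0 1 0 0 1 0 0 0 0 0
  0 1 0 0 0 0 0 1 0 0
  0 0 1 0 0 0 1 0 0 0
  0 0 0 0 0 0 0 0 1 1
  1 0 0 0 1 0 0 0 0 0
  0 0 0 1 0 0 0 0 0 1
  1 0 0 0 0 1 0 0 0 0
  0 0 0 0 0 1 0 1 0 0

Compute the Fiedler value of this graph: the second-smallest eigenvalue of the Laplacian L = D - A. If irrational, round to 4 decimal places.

Each diagonal entry of L is the vertex degree and each off-diagonal entry is -1 where an edge is present, 0 otherwise; in the order [0, 1, 2, 3, 4, 5, 6, 7, 8, 9] the diagonal is [2, 2, 2, 2, 2, 2, 2, 2, 2, 2]. The sorted Laplacian eigenvalues are [0, 0.3820, 0.3820, 1.3820, 1.3820, 2.6180, 2.6180, 3.6180, 3.6180, 4]; the algebraic connectivity is the second entry, 0.3820. There is one zero in the spectrum, matching the 1 component. By the matrix-tree theorem the graph has (1/10) * product of the nonzero eigenvalues = 10 spanning trees.

0.3820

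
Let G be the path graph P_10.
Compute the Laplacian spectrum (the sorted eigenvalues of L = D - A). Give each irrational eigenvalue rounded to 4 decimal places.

[0, 0.0979, 0.3820, 0.8244, 1.3820, 2, 2.6180, 3.1756, 3.6180, 3.9021]

The graph has 10 vertices and degree multiset [2, 2, 2, 2, 2, 2, 2, 2, 1, 1]; D is the diagonal matrix of degrees and L = D - A. Since every row of L sums to 0, the all-ones vector is in the kernel and 0 is an eigenvalue. The single zero eigenvalue shows the graph is connected. The eigenvalues sum to 18, which equals trace(L) = 2|E|.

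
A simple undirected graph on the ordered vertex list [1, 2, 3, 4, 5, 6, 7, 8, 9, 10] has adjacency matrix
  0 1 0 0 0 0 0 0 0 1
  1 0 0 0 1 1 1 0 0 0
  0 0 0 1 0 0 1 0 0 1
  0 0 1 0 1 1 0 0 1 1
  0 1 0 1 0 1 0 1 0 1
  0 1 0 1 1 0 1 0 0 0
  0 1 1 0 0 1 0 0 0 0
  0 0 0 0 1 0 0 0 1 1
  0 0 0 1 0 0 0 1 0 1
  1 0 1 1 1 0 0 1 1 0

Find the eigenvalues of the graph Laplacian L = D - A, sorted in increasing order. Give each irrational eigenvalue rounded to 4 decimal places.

With the vertex order [1, 2, 3, 4, 5, 6, 7, 8, 9, 10], the degrees are [2, 4, 3, 5, 5, 4, 3, 3, 3, 6], giving D = diag(2, 4, 3, 5, 5, 4, 3, 3, 3, 6) and L = D - A. The multiplicity of 0 as a Laplacian eigenvalue equals the number of connected components. There is one zero in the spectrum, matching the 1 component.

[0, 1.4517, 1.7736, 2.6390, 3.5933, 3.6991, 5.0658, 5.7925, 6.6909, 7.2941]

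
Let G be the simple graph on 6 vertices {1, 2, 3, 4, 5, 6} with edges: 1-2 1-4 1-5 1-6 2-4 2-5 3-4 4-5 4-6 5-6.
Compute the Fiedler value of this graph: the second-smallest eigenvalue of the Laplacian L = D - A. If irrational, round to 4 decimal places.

With the vertex order [1, 2, 3, 4, 5, 6], the degrees are [4, 3, 1, 5, 4, 3], giving D = diag(4, 3, 1, 5, 4, 3) and L = D - A. Computing the eigenvalues of L and sorting gives [0, 1, 3, 5, 5, 6]. The Fiedler value lambda_2 = 1 is strictly positive, so the graph is connected. The eigenvalues sum to 20, which equals trace(L) = 2|E|.

1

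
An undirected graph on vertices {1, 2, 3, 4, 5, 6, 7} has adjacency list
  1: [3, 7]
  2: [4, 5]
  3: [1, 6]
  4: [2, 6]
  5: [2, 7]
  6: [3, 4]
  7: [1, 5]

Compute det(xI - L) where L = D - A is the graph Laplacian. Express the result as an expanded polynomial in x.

x^7 - 14x^6 + 77x^5 - 210x^4 + 294x^3 - 196x^2 + 49x

Reading degrees in the order [1, 2, 3, 4, 5, 6, 7] gives [2, 2, 2, 2, 2, 2, 2]; set D = diag(2, 2, 2, 2, 2, 2, 2) and form L = D - A. Computing det(xI - L) by cofactor expansion (or equivalently via sum-over-permutations) gives x^7 - 14x^6 + 77x^5 - 210x^4 + 294x^3 - 196x^2 + 49x. The coefficient of x^6 equals -trace(L) = -14, matching the sum of degrees. The largest eigenvalue, 3.8019, is at most the vertex count 7.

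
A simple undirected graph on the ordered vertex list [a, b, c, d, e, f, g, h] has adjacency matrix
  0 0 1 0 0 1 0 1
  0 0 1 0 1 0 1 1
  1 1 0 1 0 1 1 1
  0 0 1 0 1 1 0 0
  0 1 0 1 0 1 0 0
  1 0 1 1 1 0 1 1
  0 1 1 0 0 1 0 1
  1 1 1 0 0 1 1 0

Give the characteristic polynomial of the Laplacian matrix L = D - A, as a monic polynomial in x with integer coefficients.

With the vertex order [a, b, c, d, e, f, g, h], the degrees are [3, 4, 6, 3, 3, 6, 4, 5], giving D = diag(3, 4, 6, 3, 3, 6, 4, 5) and L = D - A. Computing det(xI - L) by cofactor expansion (or equivalently via sum-over-permutations) gives x^8 - 34x^7 + 483x^6 - 3708x^5 + 16576x^4 - 43050x^3 + 60015x^2 - 34576x. Since p(0) = det(-L) = 0, x divides p(x). The largest eigenvalue, 7.4214, is at most the vertex count 8.

x^8 - 34x^7 + 483x^6 - 3708x^5 + 16576x^4 - 43050x^3 + 60015x^2 - 34576x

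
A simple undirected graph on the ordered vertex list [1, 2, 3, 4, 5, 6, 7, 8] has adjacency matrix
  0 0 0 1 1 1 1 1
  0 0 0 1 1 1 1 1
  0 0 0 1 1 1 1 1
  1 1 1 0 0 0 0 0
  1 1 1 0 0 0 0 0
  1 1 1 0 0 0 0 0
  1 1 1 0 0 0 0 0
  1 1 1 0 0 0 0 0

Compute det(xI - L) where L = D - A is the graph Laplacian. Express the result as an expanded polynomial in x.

Each diagonal entry of L is the vertex degree and each off-diagonal entry is -1 where an edge is present, 0 otherwise; in the order [1, 2, 3, 4, 5, 6, 7, 8] the diagonal is [5, 5, 5, 3, 3, 3, 3, 3]. The eigenvalues of L are [0, 3, 3, 3, 3, 5, 5, 8]; the characteristic polynomial is the product of (x - lambda_i), which multiplies out to x^8 - 30x^7 + 375x^6 - 2540x^5 + 10095x^4 - 23598x^3 + 30105x^2 - 16200x. The coefficient of x^7 equals -trace(L) = -30, matching the sum of degrees. There is one zero in the spectrum, matching the 1 component. The eigenvalues sum to 30, which equals trace(L) = 2|E|.

x^8 - 30x^7 + 375x^6 - 2540x^5 + 10095x^4 - 23598x^3 + 30105x^2 - 16200x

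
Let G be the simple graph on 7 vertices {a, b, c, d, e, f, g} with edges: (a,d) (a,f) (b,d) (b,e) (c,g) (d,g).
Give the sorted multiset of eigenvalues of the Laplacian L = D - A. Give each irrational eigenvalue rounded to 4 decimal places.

[0, 0.3820, 0.3820, 1.5858, 2.6180, 2.6180, 4.4142]

With the vertex order [a, b, c, d, e, f, g], the degrees are [2, 2, 1, 3, 1, 1, 2], giving D = diag(2, 2, 1, 3, 1, 1, 2) and L = D - A. The multiplicity of 0 as a Laplacian eigenvalue equals the number of connected components. The eigenvalues sum to 12, which equals trace(L) = 2|E|.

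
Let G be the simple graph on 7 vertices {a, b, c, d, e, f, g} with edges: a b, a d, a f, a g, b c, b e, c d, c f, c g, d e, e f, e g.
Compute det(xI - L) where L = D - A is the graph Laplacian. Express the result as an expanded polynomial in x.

Reading degrees in the order [a, b, c, d, e, f, g] gives [4, 3, 4, 3, 4, 3, 3]; set D = diag(4, 3, 4, 3, 4, 3, 3) and form L = D - A. The eigenvalues of L are [0, 3, 3, 3, 4, 4, 7]; the characteristic polynomial is the product of (x - lambda_i), which multiplies out to x^7 - 24x^6 + 234x^5 - 1192x^4 + 3357x^3 - 4968x^2 + 3024x. The constant term is 0 because L is singular (the all-ones vector lies in its kernel). There is one zero in the spectrum, matching the 1 component. By the matrix-tree theorem the graph has (1/7) * product of the nonzero eigenvalues = 432 spanning trees.

x^7 - 24x^6 + 234x^5 - 1192x^4 + 3357x^3 - 4968x^2 + 3024x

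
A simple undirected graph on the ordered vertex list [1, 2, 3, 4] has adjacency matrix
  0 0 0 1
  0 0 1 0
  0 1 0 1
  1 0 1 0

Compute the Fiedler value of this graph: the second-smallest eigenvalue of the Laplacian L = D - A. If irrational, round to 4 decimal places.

With the vertex order [1, 2, 3, 4], the degrees are [1, 1, 2, 2], giving D = diag(1, 1, 2, 2) and L = D - A. The sorted Laplacian eigenvalues are [0, 0.5858, 2, 3.4142]; the algebraic connectivity is the second entry, 0.5858.

0.5858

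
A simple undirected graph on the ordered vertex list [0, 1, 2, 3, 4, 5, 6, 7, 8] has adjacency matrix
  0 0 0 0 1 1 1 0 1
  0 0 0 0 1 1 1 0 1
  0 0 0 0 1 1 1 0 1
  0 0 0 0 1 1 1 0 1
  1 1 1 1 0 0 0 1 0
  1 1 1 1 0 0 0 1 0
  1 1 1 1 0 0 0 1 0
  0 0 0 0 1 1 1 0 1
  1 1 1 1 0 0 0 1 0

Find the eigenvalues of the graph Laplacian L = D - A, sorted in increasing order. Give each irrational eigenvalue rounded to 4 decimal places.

[0, 4, 4, 4, 4, 5, 5, 5, 9]

Reading degrees in the order [0, 1, 2, 3, 4, 5, 6, 7, 8] gives [4, 4, 4, 4, 5, 5, 5, 4, 5]; set D = diag(4, 4, 4, 4, 5, 5, 5, 4, 5) and form L = D - A. The multiplicity of 0 as a Laplacian eigenvalue equals the number of connected components. The single zero eigenvalue shows the graph is connected. There is one zero in the spectrum, matching the 1 component. The largest eigenvalue, 9, is at most the vertex count 9.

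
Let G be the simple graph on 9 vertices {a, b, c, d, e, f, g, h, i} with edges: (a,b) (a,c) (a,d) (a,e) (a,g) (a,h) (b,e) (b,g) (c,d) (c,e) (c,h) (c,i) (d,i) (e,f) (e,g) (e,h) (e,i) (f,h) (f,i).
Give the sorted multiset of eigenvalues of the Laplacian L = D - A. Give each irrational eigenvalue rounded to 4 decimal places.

[0, 1.6927, 2.4529, 3.6906, 4, 4.6971, 6.2194, 7.1171, 8.1303]

Each diagonal entry of L is the vertex degree and each off-diagonal entry is -1 where an edge is present, 0 otherwise; in the order [a, b, c, d, e, f, g, h, i] the diagonal is [6, 3, 5, 3, 7, 3, 3, 4, 4]. The multiplicity of 0 as a Laplacian eigenvalue equals the number of connected components. The single zero eigenvalue shows the graph is connected. The largest eigenvalue, 8.1303, is at most the vertex count 9.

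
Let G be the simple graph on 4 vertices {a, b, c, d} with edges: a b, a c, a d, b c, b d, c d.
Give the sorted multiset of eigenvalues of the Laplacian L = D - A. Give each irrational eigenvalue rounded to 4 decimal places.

With the vertex order [a, b, c, d], the degrees are [3, 3, 3, 3], giving D = diag(3, 3, 3, 3) and L = D - A. Diagonalising L (or applying a numerical eigensolver to the 4x4 matrix) gives the spectrum above. The single zero eigenvalue shows the graph is connected.

[0, 4, 4, 4]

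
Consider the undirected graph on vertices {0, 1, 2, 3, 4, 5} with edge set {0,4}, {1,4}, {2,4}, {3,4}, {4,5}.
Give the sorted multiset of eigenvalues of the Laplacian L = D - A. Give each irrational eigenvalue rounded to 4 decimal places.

[0, 1, 1, 1, 1, 6]

With the vertex order [0, 1, 2, 3, 4, 5], the degrees are [1, 1, 1, 1, 5, 1], giving D = diag(1, 1, 1, 1, 5, 1) and L = D - A. Since every row of L sums to 0, the all-ones vector is in the kernel and 0 is an eigenvalue. The single zero eigenvalue shows the graph is connected. By the matrix-tree theorem the graph has (1/6) * product of the nonzero eigenvalues = 1 spanning tree. The largest eigenvalue, 6, is at most the vertex count 6.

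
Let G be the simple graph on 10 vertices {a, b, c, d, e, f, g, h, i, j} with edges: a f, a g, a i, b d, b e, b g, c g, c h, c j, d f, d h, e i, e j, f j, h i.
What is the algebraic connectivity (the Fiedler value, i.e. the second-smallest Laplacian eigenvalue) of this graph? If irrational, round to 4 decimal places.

2

With the vertex order [a, b, c, d, e, f, g, h, i, j], the degrees are [3, 3, 3, 3, 3, 3, 3, 3, 3, 3], giving D = diag(3, 3, 3, 3, 3, 3, 3, 3, 3, 3) and L = D - A. The sorted Laplacian eigenvalues are [0, 2, 2, 2, 2, 2, 5, 5, 5, 5]; the algebraic connectivity is the second entry, 2. By the matrix-tree theorem the graph has (1/10) * product of the nonzero eigenvalues = 2000 spanning trees. There is one zero in the spectrum, matching the 1 component.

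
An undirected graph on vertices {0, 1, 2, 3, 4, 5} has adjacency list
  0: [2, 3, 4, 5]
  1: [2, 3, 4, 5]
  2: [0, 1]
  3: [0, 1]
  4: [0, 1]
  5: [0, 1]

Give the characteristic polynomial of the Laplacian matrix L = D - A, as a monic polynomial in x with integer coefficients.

x^6 - 16x^5 + 96x^4 - 272x^3 + 368x^2 - 192x

Each diagonal entry of L is the vertex degree and each off-diagonal entry is -1 where an edge is present, 0 otherwise; in the order [0, 1, 2, 3, 4, 5] the diagonal is [4, 4, 2, 2, 2, 2]. The eigenvalues of L are [0, 2, 2, 2, 4, 6]; the characteristic polynomial is the product of (x - lambda_i), which multiplies out to x^6 - 16x^5 + 96x^4 - 272x^3 + 368x^2 - 192x. The constant term is 0 because L is singular (the all-ones vector lies in its kernel). The largest eigenvalue, 6, is at most the vertex count 6.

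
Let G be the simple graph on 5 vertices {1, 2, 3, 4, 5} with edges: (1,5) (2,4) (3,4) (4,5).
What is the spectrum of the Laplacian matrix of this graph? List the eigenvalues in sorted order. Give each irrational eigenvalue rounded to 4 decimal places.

[0, 0.5188, 1, 2.3111, 4.1701]

With the vertex order [1, 2, 3, 4, 5], the degrees are [1, 1, 1, 3, 2], giving D = diag(1, 1, 1, 3, 2) and L = D - A. The multiplicity of 0 as a Laplacian eigenvalue equals the number of connected components. The single zero eigenvalue shows the graph is connected.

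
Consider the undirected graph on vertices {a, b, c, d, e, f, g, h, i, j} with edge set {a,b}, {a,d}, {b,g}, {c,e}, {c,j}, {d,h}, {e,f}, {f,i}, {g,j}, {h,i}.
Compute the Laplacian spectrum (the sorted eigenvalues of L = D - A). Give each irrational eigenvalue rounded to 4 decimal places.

[0, 0.3820, 0.3820, 1.3820, 1.3820, 2.6180, 2.6180, 3.6180, 3.6180, 4]

Each diagonal entry of L is the vertex degree and each off-diagonal entry is -1 where an edge is present, 0 otherwise; in the order [a, b, c, d, e, f, g, h, i, j] the diagonal is [2, 2, 2, 2, 2, 2, 2, 2, 2, 2]. Since every row of L sums to 0, the all-ones vector is in the kernel and 0 is an eigenvalue. The single zero eigenvalue shows the graph is connected. By the matrix-tree theorem the graph has (1/10) * product of the nonzero eigenvalues = 10 spanning trees.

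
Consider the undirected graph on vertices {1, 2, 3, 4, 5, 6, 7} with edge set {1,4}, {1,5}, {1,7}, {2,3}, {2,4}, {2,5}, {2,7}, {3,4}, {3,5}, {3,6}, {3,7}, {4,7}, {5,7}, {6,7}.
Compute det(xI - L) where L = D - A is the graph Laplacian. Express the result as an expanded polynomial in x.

x^7 - 28x^6 + 317x^5 - 1850x^4 + 5842x^3 - 9410x^2 + 5992x

Each diagonal entry of L is the vertex degree and each off-diagonal entry is -1 where an edge is present, 0 otherwise; in the order [1, 2, 3, 4, 5, 6, 7] the diagonal is [3, 4, 5, 4, 4, 2, 6]. Computing det(xI - L) by cofactor expansion (or equivalently via sum-over-permutations) gives x^7 - 28x^6 + 317x^5 - 1850x^4 + 5842x^3 - 9410x^2 + 5992x. The coefficient of x^6 equals -trace(L) = -28, matching the sum of degrees. The largest eigenvalue, 7, is at most the vertex count 7.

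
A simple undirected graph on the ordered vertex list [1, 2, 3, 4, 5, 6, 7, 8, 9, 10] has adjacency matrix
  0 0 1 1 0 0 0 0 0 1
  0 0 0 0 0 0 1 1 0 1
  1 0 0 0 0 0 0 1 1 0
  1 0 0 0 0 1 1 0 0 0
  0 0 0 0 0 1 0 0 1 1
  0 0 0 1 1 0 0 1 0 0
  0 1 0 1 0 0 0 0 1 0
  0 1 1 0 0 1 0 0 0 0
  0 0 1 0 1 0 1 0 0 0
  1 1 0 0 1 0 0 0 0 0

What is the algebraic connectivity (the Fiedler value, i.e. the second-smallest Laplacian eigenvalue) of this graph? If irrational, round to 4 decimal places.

2

With the vertex order [1, 2, 3, 4, 5, 6, 7, 8, 9, 10], the degrees are [3, 3, 3, 3, 3, 3, 3, 3, 3, 3], giving D = diag(3, 3, 3, 3, 3, 3, 3, 3, 3, 3) and L = D - A. The smallest Laplacian eigenvalue is always 0. The next one, lambda_2 = 2, measures how hard the graph is to disconnect: larger values mean better connectivity. The eigenvalues sum to 30, which equals trace(L) = 2|E|.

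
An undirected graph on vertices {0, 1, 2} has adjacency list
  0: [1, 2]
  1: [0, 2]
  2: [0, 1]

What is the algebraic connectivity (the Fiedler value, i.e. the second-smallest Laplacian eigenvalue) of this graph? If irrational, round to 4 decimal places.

Reading degrees in the order [0, 1, 2] gives [2, 2, 2]; set D = diag(2, 2, 2) and form L = D - A. The smallest Laplacian eigenvalue is always 0. The next one, lambda_2 = 3, measures how hard the graph is to disconnect: larger values mean better connectivity. The eigenvalues sum to 6, which equals trace(L) = 2|E|.

3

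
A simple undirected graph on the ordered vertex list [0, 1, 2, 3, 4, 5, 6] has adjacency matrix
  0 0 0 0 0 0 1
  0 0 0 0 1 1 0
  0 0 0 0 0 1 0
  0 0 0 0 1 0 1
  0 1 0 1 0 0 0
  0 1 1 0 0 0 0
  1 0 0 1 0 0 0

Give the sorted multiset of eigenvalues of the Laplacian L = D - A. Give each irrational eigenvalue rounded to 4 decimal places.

Reading degrees in the order [0, 1, 2, 3, 4, 5, 6] gives [1, 2, 1, 2, 2, 2, 2]; set D = diag(1, 2, 1, 2, 2, 2, 2) and form L = D - A. The multiplicity of 0 as a Laplacian eigenvalue equals the number of connected components.

[0, 0.1981, 0.7530, 1.5550, 2.4450, 3.2470, 3.8019]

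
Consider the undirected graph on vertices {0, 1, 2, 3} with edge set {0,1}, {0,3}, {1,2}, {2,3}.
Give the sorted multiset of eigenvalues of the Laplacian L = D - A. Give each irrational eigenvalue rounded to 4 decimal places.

With the vertex order [0, 1, 2, 3], the degrees are [2, 2, 2, 2], giving D = diag(2, 2, 2, 2) and L = D - A. L is symmetric positive semidefinite, so every eigenvalue is real and nonnegative. The single zero eigenvalue shows the graph is connected.

[0, 2, 2, 4]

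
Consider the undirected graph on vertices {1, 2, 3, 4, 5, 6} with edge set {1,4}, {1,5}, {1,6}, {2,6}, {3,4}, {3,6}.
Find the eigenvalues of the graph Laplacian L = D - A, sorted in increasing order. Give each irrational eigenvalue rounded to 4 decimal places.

[0, 0.6571, 1, 2.5293, 3, 4.8136]

Each diagonal entry of L is the vertex degree and each off-diagonal entry is -1 where an edge is present, 0 otherwise; in the order [1, 2, 3, 4, 5, 6] the diagonal is [3, 1, 2, 2, 1, 3]. The multiplicity of 0 as a Laplacian eigenvalue equals the number of connected components. The single zero eigenvalue shows the graph is connected. There is one zero in the spectrum, matching the 1 component.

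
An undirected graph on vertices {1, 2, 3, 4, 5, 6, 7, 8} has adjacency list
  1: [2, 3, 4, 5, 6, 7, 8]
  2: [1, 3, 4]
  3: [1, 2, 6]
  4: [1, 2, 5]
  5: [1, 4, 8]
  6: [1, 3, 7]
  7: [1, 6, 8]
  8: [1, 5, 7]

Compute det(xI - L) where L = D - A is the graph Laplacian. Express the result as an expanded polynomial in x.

Reading degrees in the order [1, 2, 3, 4, 5, 6, 7, 8] gives [7, 3, 3, 3, 3, 3, 3, 3]; set D = diag(7, 3, 3, 3, 3, 3, 3, 3) and form L = D - A. L has integer entries, so p(x) = det(xI - L) has integer coefficients. Expanding the determinant yields x^8 - 28x^7 + 322x^6 - 1974x^5 + 6965x^4 - 14126x^3 + 15225x^2 - 6728x. Since p(0) = det(-L) = 0, x divides p(x). By the matrix-tree theorem the graph has (1/8) * product of the nonzero eigenvalues = 841 spanning trees.

x^8 - 28x^7 + 322x^6 - 1974x^5 + 6965x^4 - 14126x^3 + 15225x^2 - 6728x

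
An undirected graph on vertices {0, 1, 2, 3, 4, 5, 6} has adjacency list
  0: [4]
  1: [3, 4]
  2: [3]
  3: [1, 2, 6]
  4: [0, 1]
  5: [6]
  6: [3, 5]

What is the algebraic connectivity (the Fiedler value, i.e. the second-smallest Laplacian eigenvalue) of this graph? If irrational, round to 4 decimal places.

0.2603

With the vertex order [0, 1, 2, 3, 4, 5, 6], the degrees are [1, 2, 1, 3, 2, 1, 2], giving D = diag(1, 2, 1, 3, 2, 1, 2) and L = D - A. Computing the eigenvalues of L and sorting gives [0, 0.2603, 0.6262, 1.4055, 2.2742, 3.0996, 4.3342]. The Fiedler value lambda_2 = 0.2603 is strictly positive, so the graph is connected.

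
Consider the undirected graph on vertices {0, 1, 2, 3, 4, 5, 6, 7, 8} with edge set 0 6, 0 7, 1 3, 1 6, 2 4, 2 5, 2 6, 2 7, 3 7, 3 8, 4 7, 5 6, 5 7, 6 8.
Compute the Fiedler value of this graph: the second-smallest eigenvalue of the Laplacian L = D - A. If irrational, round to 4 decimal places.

Each diagonal entry of L is the vertex degree and each off-diagonal entry is -1 where an edge is present, 0 otherwise; in the order [0, 1, 2, 3, 4, 5, 6, 7, 8] the diagonal is [2, 2, 4, 3, 2, 3, 5, 5, 2]. The smallest Laplacian eigenvalue is always 0. The next one, lambda_2 = 1.0465, measures how hard the graph is to disconnect: larger values mean better connectivity. The largest eigenvalue, 6.6911, is at most the vertex count 9.

1.0465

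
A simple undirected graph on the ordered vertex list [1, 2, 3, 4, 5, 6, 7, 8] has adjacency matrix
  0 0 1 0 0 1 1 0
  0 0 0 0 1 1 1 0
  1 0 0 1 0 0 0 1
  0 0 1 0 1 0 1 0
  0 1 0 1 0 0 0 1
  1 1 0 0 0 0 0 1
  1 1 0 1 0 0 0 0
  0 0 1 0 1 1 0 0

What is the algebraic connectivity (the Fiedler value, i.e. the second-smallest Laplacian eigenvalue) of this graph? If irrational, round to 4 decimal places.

2

With the vertex order [1, 2, 3, 4, 5, 6, 7, 8], the degrees are [3, 3, 3, 3, 3, 3, 3, 3], giving D = diag(3, 3, 3, 3, 3, 3, 3, 3) and L = D - A. Computing the eigenvalues of L and sorting gives [0, 2, 2, 2, 4, 4, 4, 6]. The Fiedler value lambda_2 = 2 is strictly positive, so the graph is connected. The largest eigenvalue, 6, is at most the vertex count 8.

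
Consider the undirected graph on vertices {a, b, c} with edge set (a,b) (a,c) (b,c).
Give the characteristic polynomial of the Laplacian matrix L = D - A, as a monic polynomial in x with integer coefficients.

x^3 - 6x^2 + 9x

Each diagonal entry of L is the vertex degree and each off-diagonal entry is -1 where an edge is present, 0 otherwise; in the order [a, b, c] the diagonal is [2, 2, 2]. Computing det(xI - L) by cofactor expansion (or equivalently via sum-over-permutations) gives x^3 - 6x^2 + 9x. Since p(0) = det(-L) = 0, x divides p(x). The largest eigenvalue, 3, is at most the vertex count 3.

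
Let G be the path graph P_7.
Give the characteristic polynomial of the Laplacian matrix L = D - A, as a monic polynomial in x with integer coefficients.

The graph has 7 vertices and degree multiset [2, 2, 2, 2, 2, 1, 1]; D is the diagonal matrix of degrees and L = D - A. Computing det(xI - L) by cofactor expansion (or equivalently via sum-over-permutations) gives x^7 - 12x^6 + 55x^5 - 120x^4 + 126x^3 - 56x^2 + 7x. The coefficient of x^6 equals -trace(L) = -12, matching the sum of degrees. The eigenvalues sum to 12, which equals trace(L) = 2|E|.

x^7 - 12x^6 + 55x^5 - 120x^4 + 126x^3 - 56x^2 + 7x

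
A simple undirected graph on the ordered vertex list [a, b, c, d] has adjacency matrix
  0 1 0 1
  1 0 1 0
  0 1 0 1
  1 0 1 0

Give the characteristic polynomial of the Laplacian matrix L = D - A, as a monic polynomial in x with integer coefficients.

x^4 - 8x^3 + 20x^2 - 16x

Reading degrees in the order [a, b, c, d] gives [2, 2, 2, 2]; set D = diag(2, 2, 2, 2) and form L = D - A. The eigenvalues of L are [0, 2, 2, 4]; the characteristic polynomial is the product of (x - lambda_i), which multiplies out to x^4 - 8x^3 + 20x^2 - 16x. The constant term is 0 because L is singular (the all-ones vector lies in its kernel). The largest eigenvalue, 4, is at most the vertex count 4.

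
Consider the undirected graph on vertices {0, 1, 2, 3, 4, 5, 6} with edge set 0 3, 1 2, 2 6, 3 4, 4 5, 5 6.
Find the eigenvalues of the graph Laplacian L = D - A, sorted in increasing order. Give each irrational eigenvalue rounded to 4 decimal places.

[0, 0.1981, 0.7530, 1.5550, 2.4450, 3.2470, 3.8019]

With the vertex order [0, 1, 2, 3, 4, 5, 6], the degrees are [1, 1, 2, 2, 2, 2, 2], giving D = diag(1, 1, 2, 2, 2, 2, 2) and L = D - A. Diagonalising L (or applying a numerical eigensolver to the 7x7 matrix) gives the spectrum above. By the matrix-tree theorem the graph has (1/7) * product of the nonzero eigenvalues = 1 spanning tree.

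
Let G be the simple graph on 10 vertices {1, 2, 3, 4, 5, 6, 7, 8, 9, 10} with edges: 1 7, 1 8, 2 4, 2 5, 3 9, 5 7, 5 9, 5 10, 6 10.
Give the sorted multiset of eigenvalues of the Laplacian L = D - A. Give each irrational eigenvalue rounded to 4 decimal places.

Reading degrees in the order [1, 2, 3, 4, 5, 6, 7, 8, 9, 10] gives [2, 2, 1, 1, 4, 1, 2, 1, 2, 2]; set D = diag(2, 2, 1, 1, 4, 1, 2, 1, 2, 2) and form L = D - A. Since every row of L sums to 0, the all-ones vector is in the kernel and 0 is an eigenvalue. The single zero eigenvalue shows the graph is connected. There is one zero in the spectrum, matching the 1 component.

[0, 0.2318, 0.3820, 0.3820, 1.2769, 2, 2.6180, 2.6180, 3.1815, 5.3098]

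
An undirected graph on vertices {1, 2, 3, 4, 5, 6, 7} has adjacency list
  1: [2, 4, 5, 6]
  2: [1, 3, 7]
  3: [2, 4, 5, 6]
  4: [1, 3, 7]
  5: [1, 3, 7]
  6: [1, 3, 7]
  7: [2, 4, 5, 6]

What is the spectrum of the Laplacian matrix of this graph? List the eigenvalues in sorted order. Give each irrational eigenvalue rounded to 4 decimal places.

With the vertex order [1, 2, 3, 4, 5, 6, 7], the degrees are [4, 3, 4, 3, 3, 3, 4], giving D = diag(4, 3, 4, 3, 3, 3, 4) and L = D - A. L is symmetric positive semidefinite, so every eigenvalue is real and nonnegative. The single zero eigenvalue shows the graph is connected. The largest eigenvalue, 7, is at most the vertex count 7.

[0, 3, 3, 3, 4, 4, 7]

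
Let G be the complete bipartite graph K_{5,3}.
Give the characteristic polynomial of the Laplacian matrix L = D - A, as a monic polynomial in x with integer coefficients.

The graph has 8 vertices and degree multiset [5, 5, 5, 3, 3, 3, 3, 3]; D is the diagonal matrix of degrees and L = D - A. Computing det(xI - L) by cofactor expansion (or equivalently via sum-over-permutations) gives x^8 - 30x^7 + 375x^6 - 2540x^5 + 10095x^4 - 23598x^3 + 30105x^2 - 16200x. The constant term is 0 because L is singular (the all-ones vector lies in its kernel). There is one zero in the spectrum, matching the 1 component.

x^8 - 30x^7 + 375x^6 - 2540x^5 + 10095x^4 - 23598x^3 + 30105x^2 - 16200x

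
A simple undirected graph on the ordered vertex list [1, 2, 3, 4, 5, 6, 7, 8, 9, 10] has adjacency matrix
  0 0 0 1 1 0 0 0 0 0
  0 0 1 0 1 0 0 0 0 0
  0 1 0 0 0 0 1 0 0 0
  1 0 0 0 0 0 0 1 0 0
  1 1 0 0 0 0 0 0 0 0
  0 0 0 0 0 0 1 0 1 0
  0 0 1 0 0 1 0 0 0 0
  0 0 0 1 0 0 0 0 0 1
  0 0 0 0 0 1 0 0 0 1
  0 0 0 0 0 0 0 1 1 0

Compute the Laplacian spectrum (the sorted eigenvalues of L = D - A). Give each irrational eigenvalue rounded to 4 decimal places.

[0, 0.3820, 0.3820, 1.3820, 1.3820, 2.6180, 2.6180, 3.6180, 3.6180, 4]

Each diagonal entry of L is the vertex degree and each off-diagonal entry is -1 where an edge is present, 0 otherwise; in the order [1, 2, 3, 4, 5, 6, 7, 8, 9, 10] the diagonal is [2, 2, 2, 2, 2, 2, 2, 2, 2, 2]. Since every row of L sums to 0, the all-ones vector is in the kernel and 0 is an eigenvalue. The single zero eigenvalue shows the graph is connected. There is one zero in the spectrum, matching the 1 component.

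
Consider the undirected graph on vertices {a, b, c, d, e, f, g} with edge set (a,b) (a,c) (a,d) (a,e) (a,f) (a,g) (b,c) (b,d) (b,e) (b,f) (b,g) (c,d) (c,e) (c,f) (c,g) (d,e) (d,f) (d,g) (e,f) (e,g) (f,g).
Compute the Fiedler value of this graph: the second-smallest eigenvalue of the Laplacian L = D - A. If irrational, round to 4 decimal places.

7

Each diagonal entry of L is the vertex degree and each off-diagonal entry is -1 where an edge is present, 0 otherwise; in the order [a, b, c, d, e, f, g] the diagonal is [6, 6, 6, 6, 6, 6, 6]. The smallest Laplacian eigenvalue is always 0. The next one, lambda_2 = 7, measures how hard the graph is to disconnect: larger values mean better connectivity.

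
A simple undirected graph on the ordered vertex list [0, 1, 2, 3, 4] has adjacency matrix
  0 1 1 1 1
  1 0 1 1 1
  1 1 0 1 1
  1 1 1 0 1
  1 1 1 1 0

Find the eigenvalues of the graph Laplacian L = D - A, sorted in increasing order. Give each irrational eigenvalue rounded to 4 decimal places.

[0, 5, 5, 5, 5]

Each diagonal entry of L is the vertex degree and each off-diagonal entry is -1 where an edge is present, 0 otherwise; in the order [0, 1, 2, 3, 4] the diagonal is [4, 4, 4, 4, 4]. The multiplicity of 0 as a Laplacian eigenvalue equals the number of connected components. The largest eigenvalue, 5, is at most the vertex count 5.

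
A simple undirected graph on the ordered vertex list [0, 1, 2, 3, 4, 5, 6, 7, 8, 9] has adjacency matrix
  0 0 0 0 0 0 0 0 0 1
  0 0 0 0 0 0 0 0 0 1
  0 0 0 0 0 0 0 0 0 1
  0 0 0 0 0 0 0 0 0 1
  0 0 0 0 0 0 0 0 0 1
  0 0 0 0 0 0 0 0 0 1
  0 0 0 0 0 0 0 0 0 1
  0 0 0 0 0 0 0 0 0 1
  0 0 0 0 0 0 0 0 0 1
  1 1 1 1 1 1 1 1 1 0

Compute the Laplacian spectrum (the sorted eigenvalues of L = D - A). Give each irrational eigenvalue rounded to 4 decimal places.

Each diagonal entry of L is the vertex degree and each off-diagonal entry is -1 where an edge is present, 0 otherwise; in the order [0, 1, 2, 3, 4, 5, 6, 7, 8, 9] the diagonal is [1, 1, 1, 1, 1, 1, 1, 1, 1, 9]. Diagonalising L (or applying a numerical eigensolver to the 10x10 matrix) gives the spectrum above. The single zero eigenvalue shows the graph is connected. There is one zero in the spectrum, matching the 1 component. By the matrix-tree theorem the graph has (1/10) * product of the nonzero eigenvalues = 1 spanning tree.

[0, 1, 1, 1, 1, 1, 1, 1, 1, 10]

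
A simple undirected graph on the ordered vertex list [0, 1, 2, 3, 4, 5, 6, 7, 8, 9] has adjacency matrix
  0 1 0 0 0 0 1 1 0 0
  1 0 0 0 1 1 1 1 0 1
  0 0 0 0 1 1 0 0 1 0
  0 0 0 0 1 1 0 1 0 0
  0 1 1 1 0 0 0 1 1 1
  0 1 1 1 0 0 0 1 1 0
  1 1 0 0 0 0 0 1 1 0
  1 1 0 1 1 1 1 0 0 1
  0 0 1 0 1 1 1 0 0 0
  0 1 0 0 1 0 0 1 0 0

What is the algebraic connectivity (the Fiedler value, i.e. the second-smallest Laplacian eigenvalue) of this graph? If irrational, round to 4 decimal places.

1.8733

Each diagonal entry of L is the vertex degree and each off-diagonal entry is -1 where an edge is present, 0 otherwise; in the order [0, 1, 2, 3, 4, 5, 6, 7, 8, 9] the diagonal is [3, 6, 3, 3, 6, 5, 4, 7, 4, 3]. Computing the eigenvalues of L and sorting gives [0, 1.8733, 2.4501, 2.8198, 4, 5.1880, 5.2642, 6.2413, 7.6762, 8.4872]. The Fiedler value lambda_2 = 1.8733 is strictly positive, so the graph is connected. There is one zero in the spectrum, matching the 1 component. The eigenvalues sum to 44, which equals trace(L) = 2|E|.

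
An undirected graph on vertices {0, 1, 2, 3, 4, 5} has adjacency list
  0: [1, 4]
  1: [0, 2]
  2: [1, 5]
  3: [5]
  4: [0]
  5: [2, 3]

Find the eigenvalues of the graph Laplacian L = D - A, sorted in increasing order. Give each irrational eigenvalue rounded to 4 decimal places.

[0, 0.2679, 1, 2, 3, 3.7321]

Each diagonal entry of L is the vertex degree and each off-diagonal entry is -1 where an edge is present, 0 otherwise; in the order [0, 1, 2, 3, 4, 5] the diagonal is [2, 2, 2, 1, 1, 2]. Diagonalising L (or applying a numerical eigensolver to the 6x6 matrix) gives the spectrum above. The single zero eigenvalue shows the graph is connected. The eigenvalues sum to 10, which equals trace(L) = 2|E|. There is one zero in the spectrum, matching the 1 component.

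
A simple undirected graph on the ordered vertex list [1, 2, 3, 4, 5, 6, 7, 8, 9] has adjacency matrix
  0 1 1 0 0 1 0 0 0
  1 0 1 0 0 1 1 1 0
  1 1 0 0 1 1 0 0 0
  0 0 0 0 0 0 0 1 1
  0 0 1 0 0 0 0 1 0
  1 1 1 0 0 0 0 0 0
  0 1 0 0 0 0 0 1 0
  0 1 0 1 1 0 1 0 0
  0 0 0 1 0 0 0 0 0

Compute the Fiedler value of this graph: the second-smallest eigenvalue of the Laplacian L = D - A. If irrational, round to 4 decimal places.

Each diagonal entry of L is the vertex degree and each off-diagonal entry is -1 where an edge is present, 0 otherwise; in the order [1, 2, 3, 4, 5, 6, 7, 8, 9] the diagonal is [3, 5, 4, 2, 2, 3, 2, 4, 1]. Computing the eigenvalues of L and sorting gives [0, 0.3795, 1.4111, 1.7473, 2.4802, 4, 4.6966, 4.9633, 6.3220]. The Fiedler value lambda_2 = 0.3795 is strictly positive, so the graph is connected. The eigenvalues sum to 26, which equals trace(L) = 2|E|.

0.3795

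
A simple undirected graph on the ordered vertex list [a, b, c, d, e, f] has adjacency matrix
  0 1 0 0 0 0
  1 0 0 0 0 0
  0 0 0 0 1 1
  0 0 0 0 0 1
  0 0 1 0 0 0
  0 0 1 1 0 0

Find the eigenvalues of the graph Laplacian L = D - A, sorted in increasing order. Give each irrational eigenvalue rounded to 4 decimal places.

With the vertex order [a, b, c, d, e, f], the degrees are [1, 1, 2, 1, 1, 2], giving D = diag(1, 1, 2, 1, 1, 2) and L = D - A. L is symmetric positive semidefinite, so every eigenvalue is real and nonnegative. The 2 zero eigenvalues correspond to the 2 connected components. There are 2 zeros in the spectrum, matching the 2 components.

[0, 0, 0.5858, 2, 2, 3.4142]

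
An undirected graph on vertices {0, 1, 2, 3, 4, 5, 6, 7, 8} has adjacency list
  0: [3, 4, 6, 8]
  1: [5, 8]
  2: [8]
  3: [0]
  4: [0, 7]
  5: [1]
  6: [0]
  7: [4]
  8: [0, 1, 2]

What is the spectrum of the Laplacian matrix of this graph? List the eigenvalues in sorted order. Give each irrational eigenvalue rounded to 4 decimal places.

Reading degrees in the order [0, 1, 2, 3, 4, 5, 6, 7, 8] gives [4, 2, 1, 1, 2, 1, 1, 1, 3]; set D = diag(4, 2, 1, 1, 2, 1, 1, 1, 3) and form L = D - A. Since every row of L sums to 0, the all-ones vector is in the kernel and 0 is an eigenvalue.

[0, 0.2427, 0.5371, 0.6893, 1, 2.1297, 2.4166, 3.6434, 5.3411]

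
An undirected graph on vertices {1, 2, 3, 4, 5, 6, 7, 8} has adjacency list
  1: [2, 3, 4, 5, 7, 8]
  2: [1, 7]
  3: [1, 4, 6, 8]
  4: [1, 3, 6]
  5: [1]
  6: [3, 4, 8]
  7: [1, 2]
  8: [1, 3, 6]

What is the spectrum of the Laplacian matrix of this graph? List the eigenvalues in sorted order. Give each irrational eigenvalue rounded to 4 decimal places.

With the vertex order [1, 2, 3, 4, 5, 6, 7, 8], the degrees are [6, 2, 4, 3, 1, 3, 2, 3], giving D = diag(6, 2, 4, 3, 1, 3, 2, 3) and L = D - A. Diagonalising L (or applying a numerical eigensolver to the 8x8 matrix) gives the spectrum above. The single zero eigenvalue shows the graph is connected. By the matrix-tree theorem the graph has (1/8) * product of the nonzero eigenvalues = 135 spanning trees.

[0, 0.8377, 1, 3, 3, 4, 5, 7.1623]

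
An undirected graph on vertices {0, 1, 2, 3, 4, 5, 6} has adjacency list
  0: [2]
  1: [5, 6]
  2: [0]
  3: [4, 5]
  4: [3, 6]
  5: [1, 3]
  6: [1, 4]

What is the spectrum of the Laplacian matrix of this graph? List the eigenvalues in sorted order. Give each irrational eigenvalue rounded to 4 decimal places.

[0, 0, 1.3820, 1.3820, 2, 3.6180, 3.6180]

With the vertex order [0, 1, 2, 3, 4, 5, 6], the degrees are [1, 2, 1, 2, 2, 2, 2], giving D = diag(1, 2, 1, 2, 2, 2, 2) and L = D - A. L is symmetric positive semidefinite, so every eigenvalue is real and nonnegative. The 2 zero eigenvalues correspond to the 2 connected components.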